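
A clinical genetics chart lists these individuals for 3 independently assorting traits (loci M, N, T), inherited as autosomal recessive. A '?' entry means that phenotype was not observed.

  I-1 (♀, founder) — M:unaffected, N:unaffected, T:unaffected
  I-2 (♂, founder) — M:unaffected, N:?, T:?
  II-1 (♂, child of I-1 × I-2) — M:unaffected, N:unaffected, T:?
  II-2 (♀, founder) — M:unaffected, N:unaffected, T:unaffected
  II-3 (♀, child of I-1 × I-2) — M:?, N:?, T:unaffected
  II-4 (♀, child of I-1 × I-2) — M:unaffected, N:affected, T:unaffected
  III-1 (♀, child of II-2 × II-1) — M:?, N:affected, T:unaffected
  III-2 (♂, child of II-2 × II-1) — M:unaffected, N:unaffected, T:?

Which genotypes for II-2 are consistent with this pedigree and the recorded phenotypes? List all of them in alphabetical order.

II-2 ∈ {MM Nn TT, MM Nn Tt, Mm Nn TT, Mm Nn Tt}

M/I-1 un ·: MM|Mm
M/I-2 un ·: MM|Mm
M/II-1 un I-1×I-2: MM|Mm
M/II-2 un ·: MM|Mm
M/II-3 ? I-1×I-2: MM|Mm|mm
M/II-4 un I-1×I-2: MM|Mm
M/III-1 ? II-2×II-1: MM|Mm|mm
M/III-2 un II-2×II-1: MM|Mm
⇒ M over [I-1,I-2,II-1,II-2,II-3,II-4,III-1,III-2]: 215 consistent
N/I-1 un ·: Nn
N/I-2 ? ·: Nn|nn
N/II-1 un I-1×I-2: Nn
N/II-2 un ·: Nn
N/II-3 ? I-1×I-2: NN|Nn|nn
N/II-4 aff I-1×I-2: nn
N/III-1 aff II-2×II-1: nn
N/III-2 un II-2×II-1: NN|Nn
⇒ N over [I-1,I-2,II-1,II-2,II-3,II-4,III-1,III-2]: 10 consistent
T/I-1 un ·: TT|Tt
T/I-2 ? ·: TT|Tt|tt
T/II-1 ? I-1×I-2: TT|Tt|tt
T/II-2 un ·: TT|Tt
T/II-3 un I-1×I-2: TT|Tt
T/II-4 un I-1×I-2: TT|Tt
T/III-1 un II-2×II-1: TT|Tt
T/III-2 ? II-2×II-1: TT|Tt|tt
⇒ T over [I-1,I-2,II-1,II-2,II-3,II-4,III-1,III-2]: 220 consistent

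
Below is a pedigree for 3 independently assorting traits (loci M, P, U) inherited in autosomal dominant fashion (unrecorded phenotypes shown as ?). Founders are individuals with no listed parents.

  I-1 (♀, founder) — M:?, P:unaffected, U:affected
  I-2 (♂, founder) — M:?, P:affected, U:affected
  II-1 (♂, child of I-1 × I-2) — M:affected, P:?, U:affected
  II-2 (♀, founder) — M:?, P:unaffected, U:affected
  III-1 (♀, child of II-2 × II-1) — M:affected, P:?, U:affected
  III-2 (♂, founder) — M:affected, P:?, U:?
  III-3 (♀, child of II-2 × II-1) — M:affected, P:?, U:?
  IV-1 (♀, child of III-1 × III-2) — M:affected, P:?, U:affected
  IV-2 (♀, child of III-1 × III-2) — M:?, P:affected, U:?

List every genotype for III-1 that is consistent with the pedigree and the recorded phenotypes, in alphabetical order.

III-1 ∈ {MM Pp UU, MM Pp Uu, MM pp UU, MM pp Uu, Mm Pp UU, Mm Pp Uu, Mm pp UU, Mm pp Uu}

M/I-1 ? ·: mm|Mm|MM
M/I-2 ? ·: mm|Mm|MM
M/II-1 aff I-1×I-2: Mm|MM
M/II-2 ? ·: mm|Mm|MM
M/III-1 aff II-2×II-1: Mm|MM
M/III-2 aff ·: Mm|MM
M/III-3 aff II-2×II-1: Mm|MM
M/IV-1 aff III-1×III-2: Mm|MM
M/IV-2 ? III-1×III-2: mm|Mm|MM
⇒ M over [I-1,I-2,II-1,II-2,III-1,III-2,III-3,IV-1,IV-2]: 670 consistent
P/I-1 un ·: pp
P/I-2 aff ·: Pp|PP
P/II-1 ? I-1×I-2: pp|Pp
P/II-2 un ·: pp
P/III-1 ? II-2×II-1: pp|Pp
P/III-2 ? ·: pp|Pp|PP
P/III-3 ? II-2×II-1: pp|Pp
P/IV-1 ? III-1×III-2: pp|Pp|PP
P/IV-2 aff III-1×III-2: Pp|PP
⇒ P over [I-1,I-2,II-1,II-2,III-1,III-2,III-3,IV-1,IV-2]: 63 consistent
U/I-1 aff ·: Uu|UU
U/I-2 aff ·: Uu|UU
U/II-1 aff I-1×I-2: Uu|UU
U/II-2 aff ·: Uu|UU
U/III-1 aff II-2×II-1: Uu|UU
U/III-2 ? ·: uu|Uu|UU
U/III-3 ? II-2×II-1: uu|Uu|UU
U/IV-1 aff III-1×III-2: Uu|UU
U/IV-2 ? III-1×III-2: uu|Uu|UU
⇒ U over [I-1,I-2,II-1,II-2,III-1,III-2,III-3,IV-1,IV-2]: 438 consistent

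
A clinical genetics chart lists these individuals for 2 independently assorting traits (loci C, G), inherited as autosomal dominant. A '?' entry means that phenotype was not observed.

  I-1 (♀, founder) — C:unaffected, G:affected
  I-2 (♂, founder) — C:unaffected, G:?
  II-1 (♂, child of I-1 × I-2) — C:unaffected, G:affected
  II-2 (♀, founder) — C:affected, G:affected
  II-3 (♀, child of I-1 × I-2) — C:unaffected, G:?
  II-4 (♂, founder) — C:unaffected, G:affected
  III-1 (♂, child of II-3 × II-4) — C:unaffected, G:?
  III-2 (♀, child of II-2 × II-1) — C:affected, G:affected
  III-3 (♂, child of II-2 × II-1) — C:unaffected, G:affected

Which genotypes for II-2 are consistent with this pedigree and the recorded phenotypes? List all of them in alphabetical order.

II-2 ∈ {Cc GG, Cc Gg}

C/I-1 un ·: cc
C/I-2 un ·: cc
C/II-1 un I-1×I-2: cc
C/II-2 aff ·: Cc
C/II-3 un I-1×I-2: cc
C/II-4 un ·: cc
C/III-1 un II-3×II-4: cc
C/III-2 aff II-2×II-1: Cc
C/III-3 un II-2×II-1: cc
⇒ C over [I-1,I-2,II-1,II-2,II-3,II-4,III-1,III-2,III-3]: 1 consistent
G/I-1 aff ·: Gg|GG
G/I-2 ? ·: gg|Gg|GG
G/II-1 aff I-1×I-2: Gg|GG
G/II-2 aff ·: Gg|GG
G/II-3 ? I-1×I-2: gg|Gg|GG
G/II-4 aff ·: Gg|GG
G/III-1 ? II-3×II-4: gg|Gg|GG
G/III-2 aff II-2×II-1: Gg|GG
G/III-3 aff II-2×II-1: Gg|GG
⇒ G over [I-1,I-2,II-1,II-2,II-3,II-4,III-1,III-2,III-3]: 470 consistent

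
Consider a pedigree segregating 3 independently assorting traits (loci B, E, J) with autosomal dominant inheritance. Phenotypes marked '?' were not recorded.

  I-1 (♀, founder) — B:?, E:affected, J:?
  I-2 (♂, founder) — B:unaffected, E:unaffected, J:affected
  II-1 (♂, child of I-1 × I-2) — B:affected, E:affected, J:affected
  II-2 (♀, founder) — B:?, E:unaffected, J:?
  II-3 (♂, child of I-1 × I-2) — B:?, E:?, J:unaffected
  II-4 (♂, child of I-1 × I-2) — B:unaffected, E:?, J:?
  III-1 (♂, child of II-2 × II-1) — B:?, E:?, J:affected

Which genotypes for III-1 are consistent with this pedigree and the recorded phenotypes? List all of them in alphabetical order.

III-1 ∈ {BB Ee JJ, BB Ee Jj, BB ee JJ, BB ee Jj, Bb Ee JJ, Bb Ee Jj, Bb ee JJ, Bb ee Jj, bb Ee JJ, bb Ee Jj, bb ee JJ, bb ee Jj}

B/I-1 ? ·: Bb
B/I-2 un ·: bb
B/II-1 aff I-1×I-2: Bb
B/II-2 ? ·: bb|Bb|BB
B/II-3 ? I-1×I-2: bb|Bb
B/II-4 un I-1×I-2: bb
B/III-1 ? II-2×II-1: bb|Bb|BB
⇒ B over [I-1,I-2,II-1,II-2,II-3,II-4,III-1]: 14 consistent
E/I-1 aff ·: Ee|EE
E/I-2 un ·: ee
E/II-1 aff I-1×I-2: Ee
E/II-2 un ·: ee
E/II-3 ? I-1×I-2: ee|Ee
E/II-4 ? I-1×I-2: ee|Ee
E/III-1 ? II-2×II-1: ee|Ee
⇒ E over [I-1,I-2,II-1,II-2,II-3,II-4,III-1]: 10 consistent
J/I-1 ? ·: jj|Jj
J/I-2 aff ·: Jj
J/II-1 aff I-1×I-2: Jj|JJ
J/II-2 ? ·: jj|Jj|JJ
J/II-3 un I-1×I-2: jj
J/II-4 ? I-1×I-2: jj|Jj|JJ
J/III-1 aff II-2×II-1: Jj|JJ
⇒ J over [I-1,I-2,II-1,II-2,II-3,II-4,III-1]: 37 consistent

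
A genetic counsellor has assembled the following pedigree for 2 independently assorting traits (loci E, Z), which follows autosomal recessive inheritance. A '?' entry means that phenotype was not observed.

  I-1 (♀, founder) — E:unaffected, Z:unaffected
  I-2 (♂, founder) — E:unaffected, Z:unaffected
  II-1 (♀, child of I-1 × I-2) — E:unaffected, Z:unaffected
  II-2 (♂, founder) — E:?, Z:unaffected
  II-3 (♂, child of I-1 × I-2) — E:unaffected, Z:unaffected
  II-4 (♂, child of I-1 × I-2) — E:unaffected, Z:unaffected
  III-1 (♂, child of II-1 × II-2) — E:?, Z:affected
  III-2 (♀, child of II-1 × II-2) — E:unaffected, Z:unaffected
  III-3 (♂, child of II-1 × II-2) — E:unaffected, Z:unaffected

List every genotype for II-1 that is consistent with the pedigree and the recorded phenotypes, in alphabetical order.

E/I-1 un ·: EE|Ee
E/I-2 un ·: EE|Ee
E/II-1 un I-1×I-2: EE|Ee
E/II-2 ? ·: EE|Ee|ee
E/II-3 un I-1×I-2: EE|Ee
E/II-4 un I-1×I-2: EE|Ee
E/III-1 ? II-1×II-2: EE|Ee|ee
E/III-2 un II-1×II-2: EE|Ee
E/III-3 un II-1×II-2: EE|Ee
⇒ E over [I-1,I-2,II-1,II-2,II-3,II-4,III-1,III-2,III-3]: 394 consistent
Z/I-1 un ·: ZZ|Zz
Z/I-2 un ·: ZZ|Zz
Z/II-1 un I-1×I-2: Zz
Z/II-2 un ·: Zz
Z/II-3 un I-1×I-2: ZZ|Zz
Z/II-4 un I-1×I-2: ZZ|Zz
Z/III-1 aff II-1×II-2: zz
Z/III-2 un II-1×II-2: ZZ|Zz
Z/III-3 un II-1×II-2: ZZ|Zz
⇒ Z over [I-1,I-2,II-1,II-2,II-3,II-4,III-1,III-2,III-3]: 48 consistent

II-1 ∈ {EE Zz, Ee Zz}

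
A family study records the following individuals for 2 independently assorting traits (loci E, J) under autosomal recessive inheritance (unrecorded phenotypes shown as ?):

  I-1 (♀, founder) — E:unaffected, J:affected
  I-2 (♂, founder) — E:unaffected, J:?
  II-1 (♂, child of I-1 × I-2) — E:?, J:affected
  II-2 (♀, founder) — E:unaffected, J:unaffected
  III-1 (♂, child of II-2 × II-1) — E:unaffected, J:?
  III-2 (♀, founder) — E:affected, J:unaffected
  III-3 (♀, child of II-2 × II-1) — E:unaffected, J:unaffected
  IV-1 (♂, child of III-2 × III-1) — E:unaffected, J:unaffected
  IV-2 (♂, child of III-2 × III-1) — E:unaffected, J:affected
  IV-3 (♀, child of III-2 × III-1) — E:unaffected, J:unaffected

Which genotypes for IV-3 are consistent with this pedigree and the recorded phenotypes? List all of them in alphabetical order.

E/I-1 un ·: EE|Ee
E/I-2 un ·: EE|Ee
E/II-1 ? I-1×I-2: EE|Ee|ee
E/II-2 un ·: EE|Ee
E/III-1 un II-2×II-1: EE|Ee
E/III-2 aff ·: ee
E/III-3 un II-2×II-1: EE|Ee
E/IV-1 un III-2×III-1: Ee
E/IV-2 un III-2×III-1: Ee
E/IV-3 un III-2×III-1: Ee
⇒ E over [I-1,I-2,II-1,II-2,III-1,III-2,III-3,IV-1,IV-2,IV-3]: 46 consistent
J/I-1 aff ·: jj
J/I-2 ? ·: Jj|jj
J/II-1 aff I-1×I-2: jj
J/II-2 un ·: JJ|Jj
J/III-1 ? II-2×II-1: Jj|jj
J/III-2 un ·: Jj
J/III-3 un II-2×II-1: Jj
J/IV-1 un III-2×III-1: JJ|Jj
J/IV-2 aff III-2×III-1: jj
J/IV-3 un III-2×III-1: JJ|Jj
⇒ J over [I-1,I-2,II-1,II-2,III-1,III-2,III-3,IV-1,IV-2,IV-3]: 18 consistent

IV-3 ∈ {Ee JJ, Ee Jj}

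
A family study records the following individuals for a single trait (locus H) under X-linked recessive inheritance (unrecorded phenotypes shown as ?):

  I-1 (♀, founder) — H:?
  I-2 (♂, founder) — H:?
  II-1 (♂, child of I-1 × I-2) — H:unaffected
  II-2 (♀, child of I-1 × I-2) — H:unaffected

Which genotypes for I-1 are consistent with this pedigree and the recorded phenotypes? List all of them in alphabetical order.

H/I-1 ? ·: X^HX^H|X^HX^h
H/I-2 ? ·: X^HY|X^hY
H/II-1 un I-1×I-2: X^HY
H/II-2 un I-1×I-2: X^HX^H|X^HX^h
⇒ H over [I-1,I-2,II-1,II-2]: 5 consistent

I-1 ∈ {X^HX^H, X^HX^h}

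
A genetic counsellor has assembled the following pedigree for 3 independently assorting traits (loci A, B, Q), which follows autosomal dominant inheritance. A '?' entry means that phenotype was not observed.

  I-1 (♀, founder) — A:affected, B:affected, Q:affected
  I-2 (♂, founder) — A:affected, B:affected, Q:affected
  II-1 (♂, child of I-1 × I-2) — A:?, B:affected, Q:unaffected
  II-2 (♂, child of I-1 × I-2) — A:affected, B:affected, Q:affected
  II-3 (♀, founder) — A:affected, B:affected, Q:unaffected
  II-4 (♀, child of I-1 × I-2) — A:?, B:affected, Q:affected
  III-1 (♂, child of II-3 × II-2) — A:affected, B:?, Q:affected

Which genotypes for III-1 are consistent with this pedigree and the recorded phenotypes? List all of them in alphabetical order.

III-1 ∈ {AA BB Qq, AA Bb Qq, AA bb Qq, Aa BB Qq, Aa Bb Qq, Aa bb Qq}

A/I-1 aff ·: Aa|AA
A/I-2 aff ·: Aa|AA
A/II-1 ? I-1×I-2: aa|Aa|AA
A/II-2 aff I-1×I-2: Aa|AA
A/II-3 aff ·: Aa|AA
A/II-4 ? I-1×I-2: aa|Aa|AA
A/III-1 aff II-3×II-2: Aa|AA
⇒ A over [I-1,I-2,II-1,II-2,II-3,II-4,III-1]: 122 consistent
B/I-1 aff ·: Bb|BB
B/I-2 aff ·: Bb|BB
B/II-1 aff I-1×I-2: Bb|BB
B/II-2 aff I-1×I-2: Bb|BB
B/II-3 aff ·: Bb|BB
B/II-4 aff I-1×I-2: Bb|BB
B/III-1 ? II-3×II-2: bb|Bb|BB
⇒ B over [I-1,I-2,II-1,II-2,II-3,II-4,III-1]: 99 consistent
Q/I-1 aff ·: Qq
Q/I-2 aff ·: Qq
Q/II-1 un I-1×I-2: qq
Q/II-2 aff I-1×I-2: Qq|QQ
Q/II-3 un ·: qq
Q/II-4 aff I-1×I-2: Qq|QQ
Q/III-1 aff II-3×II-2: Qq
⇒ Q over [I-1,I-2,II-1,II-2,II-3,II-4,III-1]: 4 consistent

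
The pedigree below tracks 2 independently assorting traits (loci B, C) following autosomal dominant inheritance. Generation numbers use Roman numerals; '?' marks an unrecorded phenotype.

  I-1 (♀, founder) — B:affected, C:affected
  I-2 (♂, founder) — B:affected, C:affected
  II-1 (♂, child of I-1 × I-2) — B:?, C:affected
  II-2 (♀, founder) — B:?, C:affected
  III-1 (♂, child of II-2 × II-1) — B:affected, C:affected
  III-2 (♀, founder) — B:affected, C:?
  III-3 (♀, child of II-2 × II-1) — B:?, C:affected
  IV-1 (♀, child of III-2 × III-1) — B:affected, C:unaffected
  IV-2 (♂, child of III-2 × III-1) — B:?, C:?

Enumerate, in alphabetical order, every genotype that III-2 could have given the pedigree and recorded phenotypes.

III-2 ∈ {BB Cc, BB cc, Bb Cc, Bb cc}

B/I-1 aff ·: Bb|BB
B/I-2 aff ·: Bb|BB
B/II-1 ? I-1×I-2: bb|Bb|BB
B/II-2 ? ·: bb|Bb|BB
B/III-1 aff II-2×II-1: Bb|BB
B/III-2 aff ·: Bb|BB
B/III-3 ? II-2×II-1: bb|Bb|BB
B/IV-1 aff III-2×III-1: Bb|BB
B/IV-2 ? III-2×III-1: bb|Bb|BB
⇒ B over [I-1,I-2,II-1,II-2,III-1,III-2,III-3,IV-1,IV-2]: 495 consistent
C/I-1 aff ·: Cc|CC
C/I-2 aff ·: Cc|CC
C/II-1 aff I-1×I-2: Cc|CC
C/II-2 aff ·: Cc|CC
C/III-1 aff II-2×II-1: Cc
C/III-2 ? ·: cc|Cc
C/III-3 aff II-2×II-1: Cc|CC
C/IV-1 un III-2×III-1: cc
C/IV-2 ? III-2×III-1: cc|Cc|CC
⇒ C over [I-1,I-2,II-1,II-2,III-1,III-2,III-3,IV-1,IV-2]: 100 consistent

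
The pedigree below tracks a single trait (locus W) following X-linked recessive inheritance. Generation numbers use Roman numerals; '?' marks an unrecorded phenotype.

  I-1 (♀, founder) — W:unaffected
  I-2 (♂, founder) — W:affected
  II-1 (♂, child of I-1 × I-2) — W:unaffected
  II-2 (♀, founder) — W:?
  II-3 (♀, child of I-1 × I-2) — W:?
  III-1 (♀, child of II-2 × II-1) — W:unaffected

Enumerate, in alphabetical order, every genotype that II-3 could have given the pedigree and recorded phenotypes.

W/I-1 un ·: X^WX^W|X^WX^w
W/I-2 aff ·: X^wY
W/II-1 un I-1×I-2: X^WY
W/II-2 ? ·: X^WX^W|X^WX^w|X^wX^w
W/II-3 ? I-1×I-2: X^WX^w|X^wX^w
W/III-1 un II-2×II-1: X^WX^W|X^WX^w
⇒ W over [I-1,I-2,II-1,II-2,II-3,III-1]: 12 consistent

II-3 ∈ {X^WX^w, X^wX^w}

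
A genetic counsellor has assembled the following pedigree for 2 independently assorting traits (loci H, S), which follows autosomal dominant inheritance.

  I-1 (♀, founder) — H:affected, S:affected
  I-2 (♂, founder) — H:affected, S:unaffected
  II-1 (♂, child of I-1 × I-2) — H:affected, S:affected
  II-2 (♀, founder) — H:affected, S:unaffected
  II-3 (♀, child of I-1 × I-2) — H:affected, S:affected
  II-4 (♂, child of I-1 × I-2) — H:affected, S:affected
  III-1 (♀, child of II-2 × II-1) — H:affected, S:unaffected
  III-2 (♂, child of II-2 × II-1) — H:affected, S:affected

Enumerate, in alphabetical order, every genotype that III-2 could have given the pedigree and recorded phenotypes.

III-2 ∈ {HH Ss, Hh Ss}

H/I-1 aff ·: Hh|HH
H/I-2 aff ·: Hh|HH
H/II-1 aff I-1×I-2: Hh|HH
H/II-2 aff ·: Hh|HH
H/II-3 aff I-1×I-2: Hh|HH
H/II-4 aff I-1×I-2: Hh|HH
H/III-1 aff II-2×II-1: Hh|HH
H/III-2 aff II-2×II-1: Hh|HH
⇒ H over [I-1,I-2,II-1,II-2,II-3,II-4,III-1,III-2]: 161 consistent
S/I-1 aff ·: Ss|SS
S/I-2 un ·: ss
S/II-1 aff I-1×I-2: Ss
S/II-2 un ·: ss
S/II-3 aff I-1×I-2: Ss
S/II-4 aff I-1×I-2: Ss
S/III-1 un II-2×II-1: ss
S/III-2 aff II-2×II-1: Ss
⇒ S over [I-1,I-2,II-1,II-2,II-3,II-4,III-1,III-2]: 2 consistent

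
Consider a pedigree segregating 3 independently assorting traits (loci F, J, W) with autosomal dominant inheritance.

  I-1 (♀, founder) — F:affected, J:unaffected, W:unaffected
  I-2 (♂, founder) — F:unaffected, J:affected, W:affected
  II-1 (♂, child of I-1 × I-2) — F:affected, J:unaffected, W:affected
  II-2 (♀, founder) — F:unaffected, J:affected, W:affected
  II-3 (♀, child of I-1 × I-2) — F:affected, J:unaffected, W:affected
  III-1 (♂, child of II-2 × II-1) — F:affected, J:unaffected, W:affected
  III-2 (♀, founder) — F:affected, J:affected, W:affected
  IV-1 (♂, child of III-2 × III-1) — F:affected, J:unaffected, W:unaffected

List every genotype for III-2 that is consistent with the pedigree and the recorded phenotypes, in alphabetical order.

III-2 ∈ {FF Jj Ww, Ff Jj Ww}

F/I-1 aff ·: Ff|FF
F/I-2 un ·: ff
F/II-1 aff I-1×I-2: Ff
F/II-2 un ·: ff
F/II-3 aff I-1×I-2: Ff
F/III-1 aff II-2×II-1: Ff
F/III-2 aff ·: Ff|FF
F/IV-1 aff III-2×III-1: Ff|FF
⇒ F over [I-1,I-2,II-1,II-2,II-3,III-1,III-2,IV-1]: 8 consistent
J/I-1 un ·: jj
J/I-2 aff ·: Jj
J/II-1 un I-1×I-2: jj
J/II-2 aff ·: Jj
J/II-3 un I-1×I-2: jj
J/III-1 un II-2×II-1: jj
J/III-2 aff ·: Jj
J/IV-1 un III-2×III-1: jj
⇒ J over [I-1,I-2,II-1,II-2,II-3,III-1,III-2,IV-1]: 1 consistent
W/I-1 un ·: ww
W/I-2 aff ·: Ww|WW
W/II-1 aff I-1×I-2: Ww
W/II-2 aff ·: Ww|WW
W/II-3 aff I-1×I-2: Ww
W/III-1 aff II-2×II-1: Ww
W/III-2 aff ·: Ww
W/IV-1 un III-2×III-1: ww
⇒ W over [I-1,I-2,II-1,II-2,II-3,III-1,III-2,IV-1]: 4 consistent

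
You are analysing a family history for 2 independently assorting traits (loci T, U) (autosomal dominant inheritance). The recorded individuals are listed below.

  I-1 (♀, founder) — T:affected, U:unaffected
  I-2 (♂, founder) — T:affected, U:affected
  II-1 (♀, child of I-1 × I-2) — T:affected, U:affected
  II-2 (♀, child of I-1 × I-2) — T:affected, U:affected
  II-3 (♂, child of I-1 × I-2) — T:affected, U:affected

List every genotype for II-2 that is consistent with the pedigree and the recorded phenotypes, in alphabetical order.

II-2 ∈ {TT Uu, Tt Uu}

T/I-1 aff ·: Tt|TT
T/I-2 aff ·: Tt|TT
T/II-1 aff I-1×I-2: Tt|TT
T/II-2 aff I-1×I-2: Tt|TT
T/II-3 aff I-1×I-2: Tt|TT
⇒ T over [I-1,I-2,II-1,II-2,II-3]: 25 consistent
U/I-1 un ·: uu
U/I-2 aff ·: Uu|UU
U/II-1 aff I-1×I-2: Uu
U/II-2 aff I-1×I-2: Uu
U/II-3 aff I-1×I-2: Uu
⇒ U over [I-1,I-2,II-1,II-2,II-3]: 2 consistent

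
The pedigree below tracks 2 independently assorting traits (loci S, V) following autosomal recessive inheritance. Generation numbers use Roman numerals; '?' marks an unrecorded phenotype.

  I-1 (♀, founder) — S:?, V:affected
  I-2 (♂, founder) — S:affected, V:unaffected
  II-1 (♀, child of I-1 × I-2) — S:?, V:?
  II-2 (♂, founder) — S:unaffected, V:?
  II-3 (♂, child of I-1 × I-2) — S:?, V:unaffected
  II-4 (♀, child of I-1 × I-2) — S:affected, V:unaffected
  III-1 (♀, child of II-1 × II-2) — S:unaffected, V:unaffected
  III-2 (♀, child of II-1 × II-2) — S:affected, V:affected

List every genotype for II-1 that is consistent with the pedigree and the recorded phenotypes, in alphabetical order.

II-1 ∈ {Ss Vv, Ss vv, ss Vv, ss vv}

S/I-1 ? ·: Ss|ss
S/I-2 aff ·: ss
S/II-1 ? I-1×I-2: Ss|ss
S/II-2 un ·: Ss
S/II-3 ? I-1×I-2: Ss|ss
S/II-4 aff I-1×I-2: ss
S/III-1 un II-1×II-2: SS|Ss
S/III-2 aff II-1×II-2: ss
⇒ S over [I-1,I-2,II-1,II-2,II-3,II-4,III-1,III-2]: 7 consistent
V/I-1 aff ·: vv
V/I-2 un ·: VV|Vv
V/II-1 ? I-1×I-2: Vv|vv
V/II-2 ? ·: Vv|vv
V/II-3 un I-1×I-2: Vv
V/II-4 un I-1×I-2: Vv
V/III-1 un II-1×II-2: VV|Vv
V/III-2 aff II-1×II-2: vv
⇒ V over [I-1,I-2,II-1,II-2,II-3,II-4,III-1,III-2]: 7 consistent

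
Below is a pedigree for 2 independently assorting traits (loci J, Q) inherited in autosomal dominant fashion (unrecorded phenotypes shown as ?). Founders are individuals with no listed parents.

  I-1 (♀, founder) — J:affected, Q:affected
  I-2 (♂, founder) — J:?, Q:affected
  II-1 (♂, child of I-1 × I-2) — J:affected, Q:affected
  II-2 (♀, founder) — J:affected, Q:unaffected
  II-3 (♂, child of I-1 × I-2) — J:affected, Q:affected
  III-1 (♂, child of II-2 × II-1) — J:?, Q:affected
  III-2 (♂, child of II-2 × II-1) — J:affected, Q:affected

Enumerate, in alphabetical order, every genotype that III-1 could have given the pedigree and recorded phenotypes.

J/I-1 aff ·: Jj|JJ
J/I-2 ? ·: jj|Jj|JJ
J/II-1 aff I-1×I-2: Jj|JJ
J/II-2 aff ·: Jj|JJ
J/II-3 aff I-1×I-2: Jj|JJ
J/III-1 ? II-2×II-1: jj|Jj|JJ
J/III-2 aff II-2×II-1: Jj|JJ
⇒ J over [I-1,I-2,II-1,II-2,II-3,III-1,III-2]: 115 consistent
Q/I-1 aff ·: Qq|QQ
Q/I-2 aff ·: Qq|QQ
Q/II-1 aff I-1×I-2: Qq|QQ
Q/II-2 un ·: qq
Q/II-3 aff I-1×I-2: Qq|QQ
Q/III-1 aff II-2×II-1: Qq
Q/III-2 aff II-2×II-1: Qq
⇒ Q over [I-1,I-2,II-1,II-2,II-3,III-1,III-2]: 13 consistent

III-1 ∈ {JJ Qq, Jj Qq, jj Qq}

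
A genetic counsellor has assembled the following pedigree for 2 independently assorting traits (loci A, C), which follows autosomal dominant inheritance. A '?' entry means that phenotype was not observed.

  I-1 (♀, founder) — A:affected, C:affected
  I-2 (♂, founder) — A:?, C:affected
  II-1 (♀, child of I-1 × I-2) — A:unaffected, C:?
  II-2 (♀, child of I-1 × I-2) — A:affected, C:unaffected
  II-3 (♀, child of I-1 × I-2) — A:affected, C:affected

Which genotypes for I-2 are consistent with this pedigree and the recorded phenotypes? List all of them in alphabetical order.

I-2 ∈ {Aa Cc, aa Cc}

A/I-1 aff ·: Aa
A/I-2 ? ·: aa|Aa
A/II-1 un I-1×I-2: aa
A/II-2 aff I-1×I-2: Aa|AA
A/II-3 aff I-1×I-2: Aa|AA
⇒ A over [I-1,I-2,II-1,II-2,II-3]: 5 consistent
C/I-1 aff ·: Cc
C/I-2 aff ·: Cc
C/II-1 ? I-1×I-2: cc|Cc|CC
C/II-2 un I-1×I-2: cc
C/II-3 aff I-1×I-2: Cc|CC
⇒ C over [I-1,I-2,II-1,II-2,II-3]: 6 consistent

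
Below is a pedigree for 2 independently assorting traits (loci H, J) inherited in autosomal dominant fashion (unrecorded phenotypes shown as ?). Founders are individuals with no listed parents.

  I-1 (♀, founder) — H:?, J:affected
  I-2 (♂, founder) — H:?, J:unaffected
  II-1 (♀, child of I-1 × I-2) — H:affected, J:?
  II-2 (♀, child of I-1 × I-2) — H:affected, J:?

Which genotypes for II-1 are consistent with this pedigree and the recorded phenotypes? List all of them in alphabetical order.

II-1 ∈ {HH Jj, HH jj, Hh Jj, Hh jj}

H/I-1 ? ·: hh|Hh|HH
H/I-2 ? ·: hh|Hh|HH
H/II-1 aff I-1×I-2: Hh|HH
H/II-2 aff I-1×I-2: Hh|HH
⇒ H over [I-1,I-2,II-1,II-2]: 17 consistent
J/I-1 aff ·: Jj|JJ
J/I-2 un ·: jj
J/II-1 ? I-1×I-2: jj|Jj
J/II-2 ? I-1×I-2: jj|Jj
⇒ J over [I-1,I-2,II-1,II-2]: 5 consistent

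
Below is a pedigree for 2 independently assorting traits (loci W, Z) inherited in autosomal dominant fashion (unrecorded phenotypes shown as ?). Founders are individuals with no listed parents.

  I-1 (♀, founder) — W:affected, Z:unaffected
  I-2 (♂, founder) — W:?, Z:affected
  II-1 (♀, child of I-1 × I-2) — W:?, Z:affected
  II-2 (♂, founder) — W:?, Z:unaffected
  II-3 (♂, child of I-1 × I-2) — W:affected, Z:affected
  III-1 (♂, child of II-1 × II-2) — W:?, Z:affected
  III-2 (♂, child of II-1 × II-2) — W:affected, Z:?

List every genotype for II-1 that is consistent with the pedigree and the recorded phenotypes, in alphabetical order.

II-1 ∈ {WW Zz, Ww Zz, ww Zz}

W/I-1 aff ·: Ww|WW
W/I-2 ? ·: ww|Ww|WW
W/II-1 ? I-1×I-2: ww|Ww|WW
W/II-2 ? ·: ww|Ww|WW
W/II-3 aff I-1×I-2: Ww|WW
W/III-1 ? II-1×II-2: ww|Ww|WW
W/III-2 aff II-1×II-2: Ww|WW
⇒ W over [I-1,I-2,II-1,II-2,II-3,III-1,III-2]: 147 consistent
Z/I-1 un ·: zz
Z/I-2 aff ·: Zz|ZZ
Z/II-1 aff I-1×I-2: Zz
Z/II-2 un ·: zz
Z/II-3 aff I-1×I-2: Zz
Z/III-1 aff II-1×II-2: Zz
Z/III-2 ? II-1×II-2: zz|Zz
⇒ Z over [I-1,I-2,II-1,II-2,II-3,III-1,III-2]: 4 consistent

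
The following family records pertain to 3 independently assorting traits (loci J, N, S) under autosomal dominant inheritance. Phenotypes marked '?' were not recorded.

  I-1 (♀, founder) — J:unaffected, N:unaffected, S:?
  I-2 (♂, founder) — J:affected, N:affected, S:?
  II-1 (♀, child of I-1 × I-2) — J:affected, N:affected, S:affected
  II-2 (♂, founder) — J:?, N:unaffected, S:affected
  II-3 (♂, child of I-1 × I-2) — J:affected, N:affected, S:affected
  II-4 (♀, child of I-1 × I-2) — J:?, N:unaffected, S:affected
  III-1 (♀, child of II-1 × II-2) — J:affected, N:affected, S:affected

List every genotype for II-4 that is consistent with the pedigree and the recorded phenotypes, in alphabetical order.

II-4 ∈ {Jj nn SS, Jj nn Ss, jj nn SS, jj nn Ss}

J/I-1 un ·: jj
J/I-2 aff ·: Jj|JJ
J/II-1 aff I-1×I-2: Jj
J/II-2 ? ·: jj|Jj|JJ
J/II-3 aff I-1×I-2: Jj
J/II-4 ? I-1×I-2: jj|Jj
J/III-1 aff II-1×II-2: Jj|JJ
⇒ J over [I-1,I-2,II-1,II-2,II-3,II-4,III-1]: 15 consistent
N/I-1 un ·: nn
N/I-2 aff ·: Nn
N/II-1 aff I-1×I-2: Nn
N/II-2 un ·: nn
N/II-3 aff I-1×I-2: Nn
N/II-4 un I-1×I-2: nn
N/III-1 aff II-1×II-2: Nn
⇒ N over [I-1,I-2,II-1,II-2,II-3,II-4,III-1]: 1 consistent
S/I-1 ? ·: ss|Ss|SS
S/I-2 ? ·: ss|Ss|SS
S/II-1 aff I-1×I-2: Ss|SS
S/II-2 aff ·: Ss|SS
S/II-3 aff I-1×I-2: Ss|SS
S/II-4 aff I-1×I-2: Ss|SS
S/III-1 aff II-1×II-2: Ss|SS
⇒ S over [I-1,I-2,II-1,II-2,II-3,II-4,III-1]: 103 consistent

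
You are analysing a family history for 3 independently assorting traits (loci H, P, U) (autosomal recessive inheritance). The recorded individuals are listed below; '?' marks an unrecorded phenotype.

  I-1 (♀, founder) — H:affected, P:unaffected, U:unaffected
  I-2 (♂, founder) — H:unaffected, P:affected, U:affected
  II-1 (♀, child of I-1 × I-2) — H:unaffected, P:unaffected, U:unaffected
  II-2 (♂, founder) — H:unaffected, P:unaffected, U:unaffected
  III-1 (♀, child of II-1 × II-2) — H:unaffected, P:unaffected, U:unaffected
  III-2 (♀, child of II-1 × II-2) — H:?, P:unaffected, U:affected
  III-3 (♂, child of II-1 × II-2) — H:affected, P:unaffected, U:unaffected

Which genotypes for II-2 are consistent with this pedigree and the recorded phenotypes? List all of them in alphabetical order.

H/I-1 aff ·: hh
H/I-2 un ·: HH|Hh
H/II-1 un I-1×I-2: Hh
H/II-2 un ·: Hh
H/III-1 un II-1×II-2: HH|Hh
H/III-2 ? II-1×II-2: HH|Hh|hh
H/III-3 aff II-1×II-2: hh
⇒ H over [I-1,I-2,II-1,II-2,III-1,III-2,III-3]: 12 consistent
P/I-1 un ·: PP|Pp
P/I-2 aff ·: pp
P/II-1 un I-1×I-2: Pp
P/II-2 un ·: PP|Pp
P/III-1 un II-1×II-2: PP|Pp
P/III-2 un II-1×II-2: PP|Pp
P/III-3 un II-1×II-2: PP|Pp
⇒ P over [I-1,I-2,II-1,II-2,III-1,III-2,III-3]: 32 consistent
U/I-1 un ·: UU|Uu
U/I-2 aff ·: uu
U/II-1 un I-1×I-2: Uu
U/II-2 un ·: Uu
U/III-1 un II-1×II-2: UU|Uu
U/III-2 aff II-1×II-2: uu
U/III-3 un II-1×II-2: UU|Uu
⇒ U over [I-1,I-2,II-1,II-2,III-1,III-2,III-3]: 8 consistent

II-2 ∈ {Hh PP Uu, Hh Pp Uu}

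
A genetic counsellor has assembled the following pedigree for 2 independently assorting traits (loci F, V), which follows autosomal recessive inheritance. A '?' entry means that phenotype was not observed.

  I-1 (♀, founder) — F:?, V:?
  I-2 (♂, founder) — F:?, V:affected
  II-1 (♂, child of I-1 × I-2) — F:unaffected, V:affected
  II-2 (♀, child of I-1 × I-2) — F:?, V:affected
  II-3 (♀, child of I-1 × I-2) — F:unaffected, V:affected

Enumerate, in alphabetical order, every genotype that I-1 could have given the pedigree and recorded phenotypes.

I-1 ∈ {FF Vv, FF vv, Ff Vv, Ff vv, ff Vv, ff vv}

F/I-1 ? ·: FF|Ff|ff
F/I-2 ? ·: FF|Ff|ff
F/II-1 un I-1×I-2: FF|Ff
F/II-2 ? I-1×I-2: FF|Ff|ff
F/II-3 un I-1×I-2: FF|Ff
⇒ F over [I-1,I-2,II-1,II-2,II-3]: 35 consistent
V/I-1 ? ·: Vv|vv
V/I-2 aff ·: vv
V/II-1 aff I-1×I-2: vv
V/II-2 aff I-1×I-2: vv
V/II-3 aff I-1×I-2: vv
⇒ V over [I-1,I-2,II-1,II-2,II-3]: 2 consistent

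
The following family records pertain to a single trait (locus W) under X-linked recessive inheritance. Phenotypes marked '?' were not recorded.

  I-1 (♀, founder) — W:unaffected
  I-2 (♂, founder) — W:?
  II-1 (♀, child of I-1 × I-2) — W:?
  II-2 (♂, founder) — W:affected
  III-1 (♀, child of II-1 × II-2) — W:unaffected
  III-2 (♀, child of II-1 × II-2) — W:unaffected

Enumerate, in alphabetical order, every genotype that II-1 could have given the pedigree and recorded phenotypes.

W/I-1 un ·: X^WX^W|X^WX^w
W/I-2 ? ·: X^WY|X^wY
W/II-1 ? I-1×I-2: X^WX^W|X^WX^w
W/II-2 aff ·: X^wY
W/III-1 un II-1×II-2: X^WX^w
W/III-2 un II-1×II-2: X^WX^w
⇒ W over [I-1,I-2,II-1,II-2,III-1,III-2]: 5 consistent

II-1 ∈ {X^WX^W, X^WX^w}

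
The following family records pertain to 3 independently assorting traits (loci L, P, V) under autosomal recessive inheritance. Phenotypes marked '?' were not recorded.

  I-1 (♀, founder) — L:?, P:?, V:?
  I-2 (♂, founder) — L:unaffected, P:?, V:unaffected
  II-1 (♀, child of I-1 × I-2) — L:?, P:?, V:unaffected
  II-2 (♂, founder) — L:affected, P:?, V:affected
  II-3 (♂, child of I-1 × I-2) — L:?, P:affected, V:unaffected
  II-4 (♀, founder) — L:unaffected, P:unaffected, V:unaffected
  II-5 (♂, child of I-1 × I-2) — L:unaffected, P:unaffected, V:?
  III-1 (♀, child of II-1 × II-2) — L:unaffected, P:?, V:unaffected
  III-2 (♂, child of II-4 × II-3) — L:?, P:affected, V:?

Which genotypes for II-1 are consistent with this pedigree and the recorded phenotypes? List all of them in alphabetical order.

L/I-1 ? ·: LL|Ll|ll
L/I-2 un ·: LL|Ll
L/II-1 ? I-1×I-2: LL|Ll
L/II-2 aff ·: ll
L/II-3 ? I-1×I-2: LL|Ll|ll
L/II-4 un ·: LL|Ll
L/II-5 un I-1×I-2: LL|Ll
L/III-1 un II-1×II-2: Ll
L/III-2 ? II-4×II-3: LL|Ll|ll
⇒ L over [I-1,I-2,II-1,II-2,II-3,II-4,II-5,III-1,III-2]: 124 consistent
P/I-1 ? ·: Pp|pp
P/I-2 ? ·: Pp|pp
P/II-1 ? I-1×I-2: PP|Pp|pp
P/II-2 ? ·: PP|Pp|pp
P/II-3 aff I-1×I-2: pp
P/II-4 un ·: Pp
P/II-5 un I-1×I-2: PP|Pp
P/III-1 ? II-1×II-2: PP|Pp|pp
P/III-2 aff II-4×II-3: pp
⇒ P over [I-1,I-2,II-1,II-2,II-3,II-4,II-5,III-1,III-2]: 52 consistent
V/I-1 ? ·: VV|Vv|vv
V/I-2 un ·: VV|Vv
V/II-1 un I-1×I-2: VV|Vv
V/II-2 aff ·: vv
V/II-3 un I-1×I-2: VV|Vv
V/II-4 un ·: VV|Vv
V/II-5 ? I-1×I-2: VV|Vv|vv
V/III-1 un II-1×II-2: Vv
V/III-2 ? II-4×II-3: VV|Vv|vv
⇒ V over [I-1,I-2,II-1,II-2,II-3,II-4,II-5,III-1,III-2]: 130 consistent

II-1 ∈ {LL PP VV, LL PP Vv, LL Pp VV, LL Pp Vv, LL pp VV, LL pp Vv, Ll PP VV, Ll PP Vv, Ll Pp VV, Ll Pp Vv, Ll pp VV, Ll pp Vv}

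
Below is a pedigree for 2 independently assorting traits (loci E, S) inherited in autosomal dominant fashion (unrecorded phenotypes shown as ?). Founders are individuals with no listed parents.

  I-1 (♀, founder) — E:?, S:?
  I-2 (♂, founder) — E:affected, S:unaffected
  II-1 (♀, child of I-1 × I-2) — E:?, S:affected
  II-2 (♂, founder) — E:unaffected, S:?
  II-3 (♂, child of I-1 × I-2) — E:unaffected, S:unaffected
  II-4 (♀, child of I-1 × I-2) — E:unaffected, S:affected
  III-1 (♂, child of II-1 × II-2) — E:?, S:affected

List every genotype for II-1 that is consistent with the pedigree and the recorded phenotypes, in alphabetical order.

II-1 ∈ {EE Ss, Ee Ss, ee Ss}

E/I-1 ? ·: ee|Ee
E/I-2 aff ·: Ee
E/II-1 ? I-1×I-2: ee|Ee|EE
E/II-2 un ·: ee
E/II-3 un I-1×I-2: ee
E/II-4 un I-1×I-2: ee
E/III-1 ? II-1×II-2: ee|Ee
⇒ E over [I-1,I-2,II-1,II-2,II-3,II-4,III-1]: 7 consistent
S/I-1 ? ·: Ss
S/I-2 un ·: ss
S/II-1 aff I-1×I-2: Ss
S/II-2 ? ·: ss|Ss|SS
S/II-3 un I-1×I-2: ss
S/II-4 aff I-1×I-2: Ss
S/III-1 aff II-1×II-2: Ss|SS
⇒ S over [I-1,I-2,II-1,II-2,II-3,II-4,III-1]: 5 consistent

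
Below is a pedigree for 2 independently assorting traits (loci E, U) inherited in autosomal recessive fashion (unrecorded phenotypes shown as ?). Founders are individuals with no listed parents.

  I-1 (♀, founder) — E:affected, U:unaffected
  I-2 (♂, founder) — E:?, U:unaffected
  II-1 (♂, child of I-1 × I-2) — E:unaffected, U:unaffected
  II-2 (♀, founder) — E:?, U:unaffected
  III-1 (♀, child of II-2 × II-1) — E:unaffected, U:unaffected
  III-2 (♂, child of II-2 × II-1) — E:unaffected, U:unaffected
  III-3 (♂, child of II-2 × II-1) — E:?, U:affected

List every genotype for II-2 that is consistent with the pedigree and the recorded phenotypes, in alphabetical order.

E/I-1 aff ·: ee
E/I-2 ? ·: EE|Ee
E/II-1 un I-1×I-2: Ee
E/II-2 ? ·: EE|Ee|ee
E/III-1 un II-2×II-1: EE|Ee
E/III-2 un II-2×II-1: EE|Ee
E/III-3 ? II-2×II-1: EE|Ee|ee
⇒ E over [I-1,I-2,II-1,II-2,III-1,III-2,III-3]: 44 consistent
U/I-1 un ·: UU|Uu
U/I-2 un ·: UU|Uu
U/II-1 un I-1×I-2: Uu
U/II-2 un ·: Uu
U/III-1 un II-2×II-1: UU|Uu
U/III-2 un II-2×II-1: UU|Uu
U/III-3 aff II-2×II-1: uu
⇒ U over [I-1,I-2,II-1,II-2,III-1,III-2,III-3]: 12 consistent

II-2 ∈ {EE Uu, Ee Uu, ee Uu}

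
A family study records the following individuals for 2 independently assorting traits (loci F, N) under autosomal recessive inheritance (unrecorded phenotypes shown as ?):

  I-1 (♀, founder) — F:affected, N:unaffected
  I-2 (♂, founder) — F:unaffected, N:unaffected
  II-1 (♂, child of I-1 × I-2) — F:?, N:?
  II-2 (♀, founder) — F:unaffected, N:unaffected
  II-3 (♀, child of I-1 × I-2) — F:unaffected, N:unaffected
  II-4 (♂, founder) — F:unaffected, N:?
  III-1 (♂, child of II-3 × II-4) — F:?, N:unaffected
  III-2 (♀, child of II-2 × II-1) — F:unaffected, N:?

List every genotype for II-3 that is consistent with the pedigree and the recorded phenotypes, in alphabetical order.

II-3 ∈ {Ff NN, Ff Nn}

F/I-1 aff ·: ff
F/I-2 un ·: FF|Ff
F/II-1 ? I-1×I-2: Ff|ff
F/II-2 un ·: FF|Ff
F/II-3 un I-1×I-2: Ff
F/II-4 un ·: FF|Ff
F/III-1 ? II-3×II-4: FF|Ff|ff
F/III-2 un II-2×II-1: FF|Ff
⇒ F over [I-1,I-2,II-1,II-2,II-3,II-4,III-1,III-2]: 50 consistent
N/I-1 un ·: NN|Nn
N/I-2 un ·: NN|Nn
N/II-1 ? I-1×I-2: NN|Nn|nn
N/II-2 un ·: NN|Nn
N/II-3 un I-1×I-2: NN|Nn
N/II-4 ? ·: NN|Nn|nn
N/III-1 un II-3×II-4: NN|Nn
N/III-2 ? II-2×II-1: NN|Nn|nn
⇒ N over [I-1,I-2,II-1,II-2,II-3,II-4,III-1,III-2]: 255 consistent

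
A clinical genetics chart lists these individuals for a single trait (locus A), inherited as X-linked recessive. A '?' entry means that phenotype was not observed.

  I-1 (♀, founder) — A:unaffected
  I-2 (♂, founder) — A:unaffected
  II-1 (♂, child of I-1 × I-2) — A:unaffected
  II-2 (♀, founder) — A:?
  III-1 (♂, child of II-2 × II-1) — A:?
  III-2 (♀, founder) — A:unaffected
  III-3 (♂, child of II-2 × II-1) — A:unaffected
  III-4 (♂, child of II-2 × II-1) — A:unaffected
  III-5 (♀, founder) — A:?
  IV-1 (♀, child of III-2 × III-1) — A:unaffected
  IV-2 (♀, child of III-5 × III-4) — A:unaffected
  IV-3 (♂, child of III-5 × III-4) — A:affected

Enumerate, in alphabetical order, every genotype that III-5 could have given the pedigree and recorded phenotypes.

A/I-1 un ·: X^AX^A|X^AX^a
A/I-2 un ·: X^AY
A/II-1 un I-1×I-2: X^AY
A/II-2 ? ·: X^AX^A|X^AX^a
A/III-1 ? II-2×II-1: X^AY|X^aY
A/III-2 un ·: X^AX^A|X^AX^a
A/III-3 un II-2×II-1: X^AY
A/III-4 un II-2×II-1: X^AY
A/III-5 ? ·: X^AX^a|X^aX^a
A/IV-1 un III-2×III-1: X^AX^A|X^AX^a
A/IV-2 un III-5×III-4: X^AX^A|X^AX^a
A/IV-3 aff III-5×III-4: X^aY
⇒ A over [I-1,I-2,II-1,II-2,III-1,III-2,III-3,III-4,III-5,IV-1,IV-2,IV-3]: 48 consistent

III-5 ∈ {X^AX^a, X^aX^a}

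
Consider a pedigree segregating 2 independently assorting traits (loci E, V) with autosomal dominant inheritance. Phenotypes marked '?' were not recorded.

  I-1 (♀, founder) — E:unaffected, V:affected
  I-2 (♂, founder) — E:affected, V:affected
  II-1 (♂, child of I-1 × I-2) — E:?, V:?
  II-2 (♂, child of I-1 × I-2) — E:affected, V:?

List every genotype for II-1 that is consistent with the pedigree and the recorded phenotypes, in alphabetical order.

E/I-1 un ·: ee
E/I-2 aff ·: Ee|EE
E/II-1 ? I-1×I-2: ee|Ee
E/II-2 aff I-1×I-2: Ee
⇒ E over [I-1,I-2,II-1,II-2]: 3 consistent
V/I-1 aff ·: Vv|VV
V/I-2 aff ·: Vv|VV
V/II-1 ? I-1×I-2: vv|Vv|VV
V/II-2 ? I-1×I-2: vv|Vv|VV
⇒ V over [I-1,I-2,II-1,II-2]: 18 consistent

II-1 ∈ {Ee VV, Ee Vv, Ee vv, ee VV, ee Vv, ee vv}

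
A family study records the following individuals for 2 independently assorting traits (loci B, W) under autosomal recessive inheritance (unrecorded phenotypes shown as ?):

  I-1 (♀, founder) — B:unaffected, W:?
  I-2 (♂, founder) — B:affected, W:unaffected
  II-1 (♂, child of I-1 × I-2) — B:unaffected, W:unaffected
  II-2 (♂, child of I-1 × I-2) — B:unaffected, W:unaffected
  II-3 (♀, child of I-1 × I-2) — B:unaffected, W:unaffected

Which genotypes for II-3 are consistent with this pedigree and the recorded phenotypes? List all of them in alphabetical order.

B/I-1 un ·: BB|Bb
B/I-2 aff ·: bb
B/II-1 un I-1×I-2: Bb
B/II-2 un I-1×I-2: Bb
B/II-3 un I-1×I-2: Bb
⇒ B over [I-1,I-2,II-1,II-2,II-3]: 2 consistent
W/I-1 ? ·: WW|Ww|ww
W/I-2 un ·: WW|Ww
W/II-1 un I-1×I-2: WW|Ww
W/II-2 un I-1×I-2: WW|Ww
W/II-3 un I-1×I-2: WW|Ww
⇒ W over [I-1,I-2,II-1,II-2,II-3]: 27 consistent

II-3 ∈ {Bb WW, Bb Ww}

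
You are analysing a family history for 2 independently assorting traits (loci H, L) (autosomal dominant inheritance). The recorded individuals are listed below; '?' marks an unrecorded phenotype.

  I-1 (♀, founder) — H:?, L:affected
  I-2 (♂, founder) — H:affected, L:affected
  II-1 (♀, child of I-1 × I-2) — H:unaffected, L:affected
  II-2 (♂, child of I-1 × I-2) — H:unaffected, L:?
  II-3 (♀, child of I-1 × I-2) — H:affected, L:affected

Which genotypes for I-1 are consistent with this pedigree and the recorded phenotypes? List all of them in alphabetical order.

I-1 ∈ {Hh LL, Hh Ll, hh LL, hh Ll}

H/I-1 ? ·: hh|Hh
H/I-2 aff ·: Hh
H/II-1 un I-1×I-2: hh
H/II-2 un I-1×I-2: hh
H/II-3 aff I-1×I-2: Hh|HH
⇒ H over [I-1,I-2,II-1,II-2,II-3]: 3 consistent
L/I-1 aff ·: Ll|LL
L/I-2 aff ·: Ll|LL
L/II-1 aff I-1×I-2: Ll|LL
L/II-2 ? I-1×I-2: ll|Ll|LL
L/II-3 aff I-1×I-2: Ll|LL
⇒ L over [I-1,I-2,II-1,II-2,II-3]: 29 consistent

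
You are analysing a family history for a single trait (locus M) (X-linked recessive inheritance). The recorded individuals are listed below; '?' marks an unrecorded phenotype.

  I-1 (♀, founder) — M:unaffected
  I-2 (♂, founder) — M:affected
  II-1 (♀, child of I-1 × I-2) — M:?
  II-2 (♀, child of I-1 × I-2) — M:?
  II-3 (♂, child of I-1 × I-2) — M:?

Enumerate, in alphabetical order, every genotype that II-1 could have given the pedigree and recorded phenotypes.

II-1 ∈ {X^MX^m, X^mX^m}

M/I-1 un ·: X^MX^M|X^MX^m
M/I-2 aff ·: X^mY
M/II-1 ? I-1×I-2: X^MX^m|X^mX^m
M/II-2 ? I-1×I-2: X^MX^m|X^mX^m
M/II-3 ? I-1×I-2: X^MY|X^mY
⇒ M over [I-1,I-2,II-1,II-2,II-3]: 9 consistent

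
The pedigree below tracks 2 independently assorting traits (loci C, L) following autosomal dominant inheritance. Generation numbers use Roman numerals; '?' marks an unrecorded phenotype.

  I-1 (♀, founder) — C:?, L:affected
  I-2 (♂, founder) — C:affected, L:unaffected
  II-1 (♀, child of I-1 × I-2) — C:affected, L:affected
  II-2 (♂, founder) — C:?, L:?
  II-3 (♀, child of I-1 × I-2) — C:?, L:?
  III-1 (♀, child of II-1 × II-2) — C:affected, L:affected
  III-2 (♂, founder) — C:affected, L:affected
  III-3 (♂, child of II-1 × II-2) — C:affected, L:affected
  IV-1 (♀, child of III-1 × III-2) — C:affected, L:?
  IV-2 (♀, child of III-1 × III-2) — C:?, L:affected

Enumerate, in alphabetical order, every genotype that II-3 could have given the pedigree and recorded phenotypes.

II-3 ∈ {CC Ll, CC ll, Cc Ll, Cc ll, cc Ll, cc ll}

C/I-1 ? ·: cc|Cc|CC
C/I-2 aff ·: Cc|CC
C/II-1 aff I-1×I-2: Cc|CC
C/II-2 ? ·: cc|Cc|CC
C/II-3 ? I-1×I-2: cc|Cc|CC
C/III-1 aff II-1×II-2: Cc|CC
C/III-2 aff ·: Cc|CC
C/III-3 aff II-1×II-2: Cc|CC
C/IV-1 aff III-1×III-2: Cc|CC
C/IV-2 ? III-1×III-2: cc|Cc|CC
⇒ C over [I-1,I-2,II-1,II-2,II-3,III-1,III-2,III-3,IV-1,IV-2]: 1060 consistent
L/I-1 aff ·: Ll|LL
L/I-2 un ·: ll
L/II-1 aff I-1×I-2: Ll
L/II-2 ? ·: ll|Ll|LL
L/II-3 ? I-1×I-2: ll|Ll
L/III-1 aff II-1×II-2: Ll|LL
L/III-2 aff ·: Ll|LL
L/III-3 aff II-1×II-2: Ll|LL
L/IV-1 ? III-1×III-2: ll|Ll|LL
L/IV-2 aff III-1×III-2: Ll|LL
⇒ L over [I-1,I-2,II-1,II-2,II-3,III-1,III-2,III-3,IV-1,IV-2]: 210 consistent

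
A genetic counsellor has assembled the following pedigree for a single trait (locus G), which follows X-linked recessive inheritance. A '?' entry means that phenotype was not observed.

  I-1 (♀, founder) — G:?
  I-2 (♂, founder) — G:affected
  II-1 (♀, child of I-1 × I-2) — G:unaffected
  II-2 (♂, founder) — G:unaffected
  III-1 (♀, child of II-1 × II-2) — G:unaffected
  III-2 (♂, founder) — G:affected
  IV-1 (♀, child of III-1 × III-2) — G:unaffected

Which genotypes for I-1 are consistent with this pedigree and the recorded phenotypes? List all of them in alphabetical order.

I-1 ∈ {X^GX^G, X^GX^g}

G/I-1 ? ·: X^GX^G|X^GX^g
G/I-2 aff ·: X^gY
G/II-1 un I-1×I-2: X^GX^g
G/II-2 un ·: X^GY
G/III-1 un II-1×II-2: X^GX^G|X^GX^g
G/III-2 aff ·: X^gY
G/IV-1 un III-1×III-2: X^GX^g
⇒ G over [I-1,I-2,II-1,II-2,III-1,III-2,IV-1]: 4 consistent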